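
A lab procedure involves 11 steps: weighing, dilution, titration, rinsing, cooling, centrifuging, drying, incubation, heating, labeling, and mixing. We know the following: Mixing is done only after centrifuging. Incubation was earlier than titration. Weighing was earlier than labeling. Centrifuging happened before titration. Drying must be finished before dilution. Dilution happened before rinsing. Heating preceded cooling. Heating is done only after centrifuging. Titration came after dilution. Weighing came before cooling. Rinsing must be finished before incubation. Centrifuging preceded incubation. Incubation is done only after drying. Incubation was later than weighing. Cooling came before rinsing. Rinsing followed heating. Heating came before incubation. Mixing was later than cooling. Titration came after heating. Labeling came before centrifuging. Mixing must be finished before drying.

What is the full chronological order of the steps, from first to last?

The constraints fix every adjacent pair, so only one ordering works:
weighing → labeling → centrifuging → heating → cooling → mixing → drying → dilution → rinsing → incubation → titration.

weighing, labeling, centrifuging, heating, cooling, mixing, drying, dilution, rinsing, incubation, titration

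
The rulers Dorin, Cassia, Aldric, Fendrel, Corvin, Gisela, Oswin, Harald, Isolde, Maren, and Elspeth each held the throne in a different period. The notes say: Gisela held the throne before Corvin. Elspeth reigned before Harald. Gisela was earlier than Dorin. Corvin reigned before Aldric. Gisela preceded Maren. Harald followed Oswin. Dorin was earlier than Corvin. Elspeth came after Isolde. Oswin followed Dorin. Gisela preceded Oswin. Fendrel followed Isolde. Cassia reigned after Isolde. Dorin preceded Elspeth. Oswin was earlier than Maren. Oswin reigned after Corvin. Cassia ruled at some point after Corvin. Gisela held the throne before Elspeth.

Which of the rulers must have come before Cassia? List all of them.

Corvin, Dorin, Gisela, Isolde

Directly stated before Cassia: Corvin and Isolde.
Dorin reaches Cassia via Dorin → Corvin → Cassia.
Gisela reaches Cassia via Gisela → Corvin → Cassia.
No chain forces Elspeth (or any of the others) ahead of Cassia.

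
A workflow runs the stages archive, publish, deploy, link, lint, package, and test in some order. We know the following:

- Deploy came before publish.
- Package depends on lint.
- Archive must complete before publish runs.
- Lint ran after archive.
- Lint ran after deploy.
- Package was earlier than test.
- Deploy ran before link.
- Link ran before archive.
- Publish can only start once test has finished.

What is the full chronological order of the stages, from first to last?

deploy, link, archive, lint, package, test, publish

The constraints fix every adjacent pair, so only one ordering works:
deploy → link → archive → lint → package → test → publish.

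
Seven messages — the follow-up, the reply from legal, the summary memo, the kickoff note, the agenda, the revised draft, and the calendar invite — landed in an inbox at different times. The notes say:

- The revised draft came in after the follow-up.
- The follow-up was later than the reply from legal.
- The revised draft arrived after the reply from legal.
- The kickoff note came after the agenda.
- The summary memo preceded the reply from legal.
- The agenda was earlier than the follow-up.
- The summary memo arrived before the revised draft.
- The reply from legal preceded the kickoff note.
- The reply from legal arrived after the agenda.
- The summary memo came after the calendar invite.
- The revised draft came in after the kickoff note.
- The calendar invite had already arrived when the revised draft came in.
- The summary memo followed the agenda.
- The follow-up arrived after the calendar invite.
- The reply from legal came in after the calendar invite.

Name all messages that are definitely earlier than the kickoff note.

the agenda, the calendar invite, the reply from legal, the summary memo

Directly stated before the kickoff note: the agenda and the reply from legal.
The calendar invite reaches the kickoff note via the calendar invite → the reply from legal → the kickoff note.
The summary memo reaches the kickoff note via the summary memo → the reply from legal → the kickoff note.
No chain forces the revised draft (or any of the others) ahead of the kickoff note.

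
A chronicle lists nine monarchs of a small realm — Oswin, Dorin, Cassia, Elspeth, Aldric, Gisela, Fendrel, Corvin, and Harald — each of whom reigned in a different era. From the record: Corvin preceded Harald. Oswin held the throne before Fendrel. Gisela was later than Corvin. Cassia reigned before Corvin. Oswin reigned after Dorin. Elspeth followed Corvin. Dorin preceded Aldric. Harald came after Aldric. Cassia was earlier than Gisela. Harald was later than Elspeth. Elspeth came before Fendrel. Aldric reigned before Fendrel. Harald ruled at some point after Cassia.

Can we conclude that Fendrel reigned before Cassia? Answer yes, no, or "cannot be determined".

Tracing the constraints gives Cassia → Corvin → Elspeth → Fendrel, so Cassia must come before Fendrel.
That means Fendrel cannot be before Cassia.

no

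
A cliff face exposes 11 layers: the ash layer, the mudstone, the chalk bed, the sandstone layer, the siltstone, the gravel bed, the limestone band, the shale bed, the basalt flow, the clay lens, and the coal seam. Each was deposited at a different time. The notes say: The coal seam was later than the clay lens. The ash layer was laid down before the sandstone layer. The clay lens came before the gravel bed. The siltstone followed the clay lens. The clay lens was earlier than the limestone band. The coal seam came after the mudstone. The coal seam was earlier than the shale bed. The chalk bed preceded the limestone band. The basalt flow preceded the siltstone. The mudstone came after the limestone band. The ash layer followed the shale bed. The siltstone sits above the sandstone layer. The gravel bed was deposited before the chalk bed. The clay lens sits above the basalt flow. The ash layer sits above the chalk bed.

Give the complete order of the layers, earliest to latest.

The constraints fix every adjacent pair, so only one ordering works:
the basalt flow → the clay lens → the gravel bed → the chalk bed → the limestone band → the mudstone → the coal seam → the shale bed → the ash layer → the sandstone layer → the siltstone.

the basalt flow, the clay lens, the gravel bed, the chalk bed, the limestone band, the mudstone, the coal seam, the shale bed, the ash layer, the sandstone layer, the siltstone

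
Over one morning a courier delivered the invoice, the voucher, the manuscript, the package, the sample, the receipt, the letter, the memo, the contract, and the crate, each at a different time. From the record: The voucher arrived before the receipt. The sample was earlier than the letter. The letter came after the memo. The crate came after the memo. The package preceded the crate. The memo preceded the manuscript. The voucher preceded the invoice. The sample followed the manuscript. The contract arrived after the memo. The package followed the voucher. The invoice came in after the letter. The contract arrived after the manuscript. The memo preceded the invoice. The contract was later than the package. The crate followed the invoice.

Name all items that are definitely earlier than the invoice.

the letter, the manuscript, the memo, the sample, the voucher

Directly stated before the invoice: the letter, the memo, and the voucher.
The manuscript reaches the invoice via the manuscript → the sample → the letter → the invoice.
The sample reaches the invoice via the sample → the letter → the invoice.
No chain forces the crate (or any of the others) ahead of the invoice.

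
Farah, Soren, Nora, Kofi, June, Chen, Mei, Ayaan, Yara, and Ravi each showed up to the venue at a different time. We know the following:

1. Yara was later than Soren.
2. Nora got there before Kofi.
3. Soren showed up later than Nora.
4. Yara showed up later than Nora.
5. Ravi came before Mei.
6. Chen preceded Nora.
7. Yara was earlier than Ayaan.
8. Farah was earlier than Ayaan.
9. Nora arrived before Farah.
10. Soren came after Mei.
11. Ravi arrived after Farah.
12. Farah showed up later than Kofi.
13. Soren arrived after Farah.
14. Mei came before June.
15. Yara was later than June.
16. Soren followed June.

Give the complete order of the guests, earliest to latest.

Chen, Nora, Kofi, Farah, Ravi, Mei, June, Soren, Yara, Ayaan

The constraints fix every adjacent pair, so only one ordering works:
Chen → Nora → Kofi → Farah → Ravi → Mei → June → Soren → Yara → Ayaan.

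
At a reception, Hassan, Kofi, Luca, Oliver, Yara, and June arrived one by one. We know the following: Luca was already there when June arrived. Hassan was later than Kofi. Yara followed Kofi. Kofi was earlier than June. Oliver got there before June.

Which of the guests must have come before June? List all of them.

Kofi, Luca, Oliver

Directly stated before June: Kofi, Luca, and Oliver.
No chain forces Yara (or any of the others) ahead of June.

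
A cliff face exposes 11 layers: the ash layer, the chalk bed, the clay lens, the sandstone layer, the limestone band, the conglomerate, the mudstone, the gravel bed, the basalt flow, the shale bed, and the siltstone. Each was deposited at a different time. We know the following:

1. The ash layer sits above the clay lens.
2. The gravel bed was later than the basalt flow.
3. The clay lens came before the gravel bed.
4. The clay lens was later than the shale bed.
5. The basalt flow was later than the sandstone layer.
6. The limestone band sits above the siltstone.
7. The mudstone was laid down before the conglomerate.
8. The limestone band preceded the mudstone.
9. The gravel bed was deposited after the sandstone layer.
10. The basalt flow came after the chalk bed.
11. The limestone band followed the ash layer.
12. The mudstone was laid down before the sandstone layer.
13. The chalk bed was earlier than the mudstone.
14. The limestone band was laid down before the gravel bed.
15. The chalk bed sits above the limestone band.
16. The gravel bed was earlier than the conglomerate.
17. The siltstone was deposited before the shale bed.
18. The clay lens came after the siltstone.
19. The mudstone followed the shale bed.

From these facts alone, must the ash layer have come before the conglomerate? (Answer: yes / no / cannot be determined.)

yes

Chain the constraints: the ash layer → the limestone band → the mudstone → the conglomerate. Each link is directly stated, so the ash layer comes before the conglomerate.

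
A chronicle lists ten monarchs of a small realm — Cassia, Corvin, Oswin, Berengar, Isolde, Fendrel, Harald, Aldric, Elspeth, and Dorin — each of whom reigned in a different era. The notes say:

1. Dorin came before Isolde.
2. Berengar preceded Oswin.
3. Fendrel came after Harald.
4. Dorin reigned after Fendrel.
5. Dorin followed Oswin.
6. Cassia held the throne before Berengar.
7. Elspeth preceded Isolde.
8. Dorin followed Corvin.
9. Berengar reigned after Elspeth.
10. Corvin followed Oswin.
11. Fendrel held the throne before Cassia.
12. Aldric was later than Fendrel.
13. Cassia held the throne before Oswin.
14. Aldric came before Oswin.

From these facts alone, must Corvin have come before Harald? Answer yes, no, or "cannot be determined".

no

Tracing the constraints gives Harald → Fendrel → Cassia → Oswin → Corvin, so Harald must come before Corvin.
That means Corvin cannot be before Harald.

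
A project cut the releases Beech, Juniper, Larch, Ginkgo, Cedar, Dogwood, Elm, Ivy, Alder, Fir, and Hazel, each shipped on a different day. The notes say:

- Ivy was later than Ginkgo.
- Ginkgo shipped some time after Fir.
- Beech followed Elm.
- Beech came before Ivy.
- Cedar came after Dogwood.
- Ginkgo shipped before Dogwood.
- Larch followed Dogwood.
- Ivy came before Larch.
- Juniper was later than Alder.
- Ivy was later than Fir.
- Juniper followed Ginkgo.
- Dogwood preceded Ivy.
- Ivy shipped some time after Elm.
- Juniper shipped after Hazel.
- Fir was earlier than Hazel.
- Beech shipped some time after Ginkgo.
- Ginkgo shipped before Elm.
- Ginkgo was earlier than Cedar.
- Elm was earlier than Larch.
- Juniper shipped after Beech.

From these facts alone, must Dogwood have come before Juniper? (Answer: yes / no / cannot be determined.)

cannot be determined

No chain of stated constraints runs from Dogwood to Juniper, and none runs from Juniper to Dogwood either.
So the relative order of Dogwood and Juniper is not fixed by the given facts.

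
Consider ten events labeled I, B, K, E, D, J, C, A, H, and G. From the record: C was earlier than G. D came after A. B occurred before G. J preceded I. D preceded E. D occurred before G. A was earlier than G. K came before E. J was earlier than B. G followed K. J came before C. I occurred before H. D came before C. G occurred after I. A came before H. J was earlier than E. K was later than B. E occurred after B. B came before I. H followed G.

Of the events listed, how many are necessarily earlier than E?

5

Directly stated before E: B, D, J, and K.
A reaches E via A → D → E.
No chain forces G (or any of the others) ahead of E.
That's A, B, D, J, and K — 5 in all.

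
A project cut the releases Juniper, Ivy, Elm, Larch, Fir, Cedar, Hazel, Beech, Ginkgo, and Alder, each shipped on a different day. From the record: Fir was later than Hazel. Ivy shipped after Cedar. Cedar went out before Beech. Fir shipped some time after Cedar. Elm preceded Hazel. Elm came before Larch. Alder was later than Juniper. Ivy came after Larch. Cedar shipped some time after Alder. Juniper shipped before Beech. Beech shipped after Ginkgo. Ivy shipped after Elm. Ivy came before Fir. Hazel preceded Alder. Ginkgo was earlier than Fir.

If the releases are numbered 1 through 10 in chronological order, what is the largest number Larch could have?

8

Larch must come before Fir and Ivy — 2 releases forced after it.
Everything else can be placed before Larch in some valid order, so Larch can sit as late as position 10 − 2 = 8.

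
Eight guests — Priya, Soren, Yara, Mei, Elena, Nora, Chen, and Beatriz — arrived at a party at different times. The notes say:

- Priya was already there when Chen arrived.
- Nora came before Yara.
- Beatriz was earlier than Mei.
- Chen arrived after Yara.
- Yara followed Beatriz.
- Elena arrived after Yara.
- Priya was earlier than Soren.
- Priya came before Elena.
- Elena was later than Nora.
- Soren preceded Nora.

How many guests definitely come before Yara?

4

Directly stated before Yara: Beatriz and Nora.
Priya reaches Yara via Priya → Soren → Nora → Yara.
Soren reaches Yara via Soren → Nora → Yara.
No chain forces Mei (or any of the others) ahead of Yara.
That's Beatriz, Nora, Priya, and Soren — 4 in all.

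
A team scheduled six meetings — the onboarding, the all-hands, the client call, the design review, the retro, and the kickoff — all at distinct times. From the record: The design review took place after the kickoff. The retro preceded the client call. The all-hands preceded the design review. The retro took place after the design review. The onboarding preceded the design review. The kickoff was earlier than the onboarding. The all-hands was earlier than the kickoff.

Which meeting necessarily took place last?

the client call

Every other meeting has a chain of constraints placing it before the client call, so the client call is last.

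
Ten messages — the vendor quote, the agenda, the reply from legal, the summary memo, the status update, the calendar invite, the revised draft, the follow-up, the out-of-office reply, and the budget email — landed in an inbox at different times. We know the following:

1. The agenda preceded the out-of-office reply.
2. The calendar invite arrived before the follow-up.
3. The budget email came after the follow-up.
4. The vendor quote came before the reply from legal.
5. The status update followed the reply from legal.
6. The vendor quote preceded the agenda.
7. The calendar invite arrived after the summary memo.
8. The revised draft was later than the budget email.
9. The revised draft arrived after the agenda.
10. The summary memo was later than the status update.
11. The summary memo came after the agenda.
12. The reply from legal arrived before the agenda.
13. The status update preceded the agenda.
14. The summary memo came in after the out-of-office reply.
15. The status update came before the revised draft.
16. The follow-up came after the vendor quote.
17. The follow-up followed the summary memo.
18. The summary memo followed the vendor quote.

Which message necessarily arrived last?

the revised draft

Every other message has a chain of constraints placing it before the revised draft, so the revised draft is last.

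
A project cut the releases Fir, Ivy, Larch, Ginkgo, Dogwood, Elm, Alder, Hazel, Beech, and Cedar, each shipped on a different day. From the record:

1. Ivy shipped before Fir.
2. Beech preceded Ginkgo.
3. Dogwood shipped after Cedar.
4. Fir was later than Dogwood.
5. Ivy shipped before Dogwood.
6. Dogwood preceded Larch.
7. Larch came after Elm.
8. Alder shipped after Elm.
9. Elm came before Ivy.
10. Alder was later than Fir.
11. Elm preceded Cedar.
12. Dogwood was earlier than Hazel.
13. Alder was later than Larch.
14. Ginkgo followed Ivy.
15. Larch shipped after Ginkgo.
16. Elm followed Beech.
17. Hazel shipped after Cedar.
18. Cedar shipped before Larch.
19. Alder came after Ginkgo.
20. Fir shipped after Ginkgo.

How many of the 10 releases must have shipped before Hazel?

5

Directly stated before Hazel: Cedar and Dogwood.
Beech reaches Hazel via Beech → Elm → Cedar → Hazel.
Elm reaches Hazel via Elm → Cedar → Hazel.
Ivy reaches Hazel via Ivy → Dogwood → Hazel.
No chain forces Ginkgo (or any of the others) ahead of Hazel.
That's Beech, Cedar, Dogwood, Elm, and Ivy — 5 in all.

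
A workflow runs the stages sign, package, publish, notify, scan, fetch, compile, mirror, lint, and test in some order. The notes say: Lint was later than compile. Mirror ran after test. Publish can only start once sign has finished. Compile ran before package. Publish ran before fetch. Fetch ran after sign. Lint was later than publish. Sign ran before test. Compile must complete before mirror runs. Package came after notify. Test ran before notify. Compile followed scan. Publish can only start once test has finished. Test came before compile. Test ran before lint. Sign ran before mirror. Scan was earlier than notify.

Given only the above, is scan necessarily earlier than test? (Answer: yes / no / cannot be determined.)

No chain of stated constraints runs from scan to test, and none runs from test to scan either.
So the relative order of scan and test is not fixed by the given facts.

cannot be determined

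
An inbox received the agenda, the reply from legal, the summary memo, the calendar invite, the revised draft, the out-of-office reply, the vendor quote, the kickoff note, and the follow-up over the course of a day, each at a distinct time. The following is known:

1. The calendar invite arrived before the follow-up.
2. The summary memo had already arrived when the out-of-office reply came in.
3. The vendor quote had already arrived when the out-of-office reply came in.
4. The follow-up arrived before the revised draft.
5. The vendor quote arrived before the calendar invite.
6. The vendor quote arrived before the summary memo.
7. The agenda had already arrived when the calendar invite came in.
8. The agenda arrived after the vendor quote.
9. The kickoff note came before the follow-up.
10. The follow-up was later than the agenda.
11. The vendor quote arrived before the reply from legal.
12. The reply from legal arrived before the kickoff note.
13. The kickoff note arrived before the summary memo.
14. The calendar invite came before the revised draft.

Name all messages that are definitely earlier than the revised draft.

Directly stated before the revised draft: the calendar invite and the follow-up.
The agenda reaches the revised draft via the agenda → the follow-up → the revised draft.
The kickoff note reaches the revised draft via the kickoff note → the follow-up → the revised draft.
The reply from legal reaches the revised draft via the reply from legal → the kickoff note → the follow-up → the revised draft.
Likewise the vendor quote reaches the revised draft by chaining the stated constraints.
No chain forces the summary memo (or any of the others) ahead of the revised draft.

the agenda, the calendar invite, the follow-up, the kickoff note, the reply from legal, the vendor quote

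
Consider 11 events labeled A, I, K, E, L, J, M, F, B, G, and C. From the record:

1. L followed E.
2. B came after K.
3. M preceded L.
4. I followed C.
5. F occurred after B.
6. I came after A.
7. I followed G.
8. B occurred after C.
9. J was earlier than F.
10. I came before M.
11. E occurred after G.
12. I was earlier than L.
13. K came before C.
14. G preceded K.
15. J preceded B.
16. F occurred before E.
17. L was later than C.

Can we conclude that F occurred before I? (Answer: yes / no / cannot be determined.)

cannot be determined

No chain of stated constraints runs from F to I, and none runs from I to F either.
So the relative order of F and I is not fixed by the given facts.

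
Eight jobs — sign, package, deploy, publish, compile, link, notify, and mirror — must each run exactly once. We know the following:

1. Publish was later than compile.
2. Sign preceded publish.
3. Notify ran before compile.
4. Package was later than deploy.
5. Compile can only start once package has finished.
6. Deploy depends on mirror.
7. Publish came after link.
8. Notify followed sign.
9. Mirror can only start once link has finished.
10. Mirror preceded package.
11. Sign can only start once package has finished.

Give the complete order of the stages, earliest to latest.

The constraints fix every adjacent pair, so only one ordering works:
link → mirror → deploy → package → sign → notify → compile → publish.

link, mirror, deploy, package, sign, notify, compile, publish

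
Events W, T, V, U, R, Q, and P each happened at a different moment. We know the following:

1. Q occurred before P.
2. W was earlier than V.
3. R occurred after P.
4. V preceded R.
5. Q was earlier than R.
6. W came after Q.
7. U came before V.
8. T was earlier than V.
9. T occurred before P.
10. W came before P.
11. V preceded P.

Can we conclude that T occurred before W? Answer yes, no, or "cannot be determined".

cannot be determined

No chain of stated constraints runs from T to W, and none runs from W to T either.
So the relative order of T and W is not fixed by the given facts.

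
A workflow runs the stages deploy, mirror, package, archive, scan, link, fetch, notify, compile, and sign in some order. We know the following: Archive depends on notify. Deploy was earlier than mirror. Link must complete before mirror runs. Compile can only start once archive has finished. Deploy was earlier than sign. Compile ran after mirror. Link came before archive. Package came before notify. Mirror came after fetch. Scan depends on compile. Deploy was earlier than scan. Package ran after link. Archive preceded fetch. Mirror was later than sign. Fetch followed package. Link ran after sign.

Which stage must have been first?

Deploy has a chain of constraints placing it before every other stage, so deploy must be first.

deploy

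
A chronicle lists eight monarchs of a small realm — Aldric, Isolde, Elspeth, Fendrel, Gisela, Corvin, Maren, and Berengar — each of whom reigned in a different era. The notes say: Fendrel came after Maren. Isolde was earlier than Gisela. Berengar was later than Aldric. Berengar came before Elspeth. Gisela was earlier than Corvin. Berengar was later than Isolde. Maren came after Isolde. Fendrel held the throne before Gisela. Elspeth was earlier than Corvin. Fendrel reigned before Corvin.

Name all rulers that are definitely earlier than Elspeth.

Directly stated before Elspeth: Berengar.
Aldric reaches Elspeth via Aldric → Berengar → Elspeth.
Isolde reaches Elspeth via Isolde → Berengar → Elspeth.
No chain forces Fendrel (or any of the others) ahead of Elspeth.

Aldric, Berengar, Isolde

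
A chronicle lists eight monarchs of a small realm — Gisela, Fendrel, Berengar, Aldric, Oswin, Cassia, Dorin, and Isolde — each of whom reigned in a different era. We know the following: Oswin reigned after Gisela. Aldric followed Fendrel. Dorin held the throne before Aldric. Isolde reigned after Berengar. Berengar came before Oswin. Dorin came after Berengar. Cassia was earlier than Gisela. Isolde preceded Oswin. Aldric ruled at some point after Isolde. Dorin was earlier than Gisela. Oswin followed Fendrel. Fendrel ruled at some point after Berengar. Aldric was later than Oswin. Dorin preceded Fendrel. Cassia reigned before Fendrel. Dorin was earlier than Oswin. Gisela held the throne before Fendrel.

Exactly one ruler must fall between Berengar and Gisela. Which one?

Tracing the constraints gives Berengar → Dorin → Gisela, so Dorin sits after Berengar and before Gisela.
No other ruler is forced both after Berengar and before Gisela.

Dorin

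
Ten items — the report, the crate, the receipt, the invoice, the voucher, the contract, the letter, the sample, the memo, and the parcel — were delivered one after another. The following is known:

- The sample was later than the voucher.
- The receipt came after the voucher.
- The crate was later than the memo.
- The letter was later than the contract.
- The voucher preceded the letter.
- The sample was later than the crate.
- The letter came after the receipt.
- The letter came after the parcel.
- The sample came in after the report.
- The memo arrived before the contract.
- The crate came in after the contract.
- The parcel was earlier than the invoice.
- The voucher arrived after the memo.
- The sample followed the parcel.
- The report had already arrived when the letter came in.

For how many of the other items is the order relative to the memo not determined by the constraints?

Forced after the memo: the contract, the crate, the letter, the receipt, the sample, and the voucher.
That leaves the invoice, the parcel, and the report with no forced order relative to the memo — 3.

3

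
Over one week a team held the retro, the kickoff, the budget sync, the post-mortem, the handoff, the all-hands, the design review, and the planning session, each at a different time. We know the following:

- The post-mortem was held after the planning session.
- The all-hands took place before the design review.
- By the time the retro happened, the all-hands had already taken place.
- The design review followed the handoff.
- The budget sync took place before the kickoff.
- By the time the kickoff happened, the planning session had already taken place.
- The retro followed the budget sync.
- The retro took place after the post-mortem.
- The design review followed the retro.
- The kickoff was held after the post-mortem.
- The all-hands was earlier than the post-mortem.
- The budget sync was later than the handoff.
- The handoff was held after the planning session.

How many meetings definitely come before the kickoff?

Directly stated before the kickoff: the budget sync, the planning session, and the post-mortem.
The all-hands reaches the kickoff via the all-hands → the post-mortem → the kickoff.
The handoff reaches the kickoff via the handoff → the budget sync → the kickoff.
That's the all-hands, the budget sync, the handoff, the planning session, and the post-mortem — 5 in all.

5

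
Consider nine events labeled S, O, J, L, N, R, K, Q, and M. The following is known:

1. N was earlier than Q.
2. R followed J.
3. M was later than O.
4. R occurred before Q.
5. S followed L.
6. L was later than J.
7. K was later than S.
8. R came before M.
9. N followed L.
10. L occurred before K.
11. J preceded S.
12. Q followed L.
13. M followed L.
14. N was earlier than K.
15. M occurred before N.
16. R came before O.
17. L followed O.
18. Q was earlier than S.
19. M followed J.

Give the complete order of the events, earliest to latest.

J, R, O, L, M, N, Q, S, K

The constraints fix every adjacent pair, so only one ordering works:
J → R → O → L → M → N → Q → S → K.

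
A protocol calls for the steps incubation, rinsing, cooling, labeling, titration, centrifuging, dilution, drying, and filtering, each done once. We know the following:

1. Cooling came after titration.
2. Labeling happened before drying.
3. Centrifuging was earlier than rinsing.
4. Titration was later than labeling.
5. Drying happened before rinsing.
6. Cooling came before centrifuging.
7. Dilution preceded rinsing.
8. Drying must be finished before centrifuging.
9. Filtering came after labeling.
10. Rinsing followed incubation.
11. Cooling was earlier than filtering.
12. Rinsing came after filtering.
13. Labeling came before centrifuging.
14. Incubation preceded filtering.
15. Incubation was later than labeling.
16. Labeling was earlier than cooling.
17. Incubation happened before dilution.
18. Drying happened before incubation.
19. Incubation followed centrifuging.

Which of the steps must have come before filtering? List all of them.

Directly stated before filtering: cooling, incubation, and labeling.
Centrifuging reaches filtering via centrifuging → incubation → filtering.
Drying reaches filtering via drying → incubation → filtering.
Titration reaches filtering via titration → cooling → filtering.
No chain forces dilution (or any of the others) ahead of filtering.

centrifuging, cooling, drying, incubation, labeling, titration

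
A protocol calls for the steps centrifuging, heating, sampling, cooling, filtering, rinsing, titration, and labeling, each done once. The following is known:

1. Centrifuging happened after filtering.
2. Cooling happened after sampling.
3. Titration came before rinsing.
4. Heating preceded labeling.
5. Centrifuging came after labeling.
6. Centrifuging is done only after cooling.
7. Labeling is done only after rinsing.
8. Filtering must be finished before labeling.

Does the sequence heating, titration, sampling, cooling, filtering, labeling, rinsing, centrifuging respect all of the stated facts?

The constraints require rinsing before labeling, but in the proposed sequence labeling appears ahead of rinsing. That one violation is enough.

no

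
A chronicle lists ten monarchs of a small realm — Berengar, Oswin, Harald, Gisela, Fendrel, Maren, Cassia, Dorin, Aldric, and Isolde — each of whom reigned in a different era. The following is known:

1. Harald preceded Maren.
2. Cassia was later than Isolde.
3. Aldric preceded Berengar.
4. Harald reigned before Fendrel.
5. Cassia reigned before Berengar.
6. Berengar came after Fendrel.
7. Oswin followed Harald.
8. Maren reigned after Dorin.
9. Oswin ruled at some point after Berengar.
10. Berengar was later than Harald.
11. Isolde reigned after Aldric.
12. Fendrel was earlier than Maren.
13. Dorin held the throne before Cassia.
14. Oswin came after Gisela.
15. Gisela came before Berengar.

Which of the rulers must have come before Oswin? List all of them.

Aldric, Berengar, Cassia, Dorin, Fendrel, Gisela, Harald, Isolde

Directly stated before Oswin: Berengar, Gisela, and Harald.
Aldric reaches Oswin via Aldric → Berengar → Oswin.
Cassia reaches Oswin via Cassia → Berengar → Oswin.
Dorin reaches Oswin via Dorin → Cassia → Berengar → Oswin.
Likewise Fendrel and Isolde each reach Oswin by chaining the stated constraints.
No chain forces Maren ahead of Oswin.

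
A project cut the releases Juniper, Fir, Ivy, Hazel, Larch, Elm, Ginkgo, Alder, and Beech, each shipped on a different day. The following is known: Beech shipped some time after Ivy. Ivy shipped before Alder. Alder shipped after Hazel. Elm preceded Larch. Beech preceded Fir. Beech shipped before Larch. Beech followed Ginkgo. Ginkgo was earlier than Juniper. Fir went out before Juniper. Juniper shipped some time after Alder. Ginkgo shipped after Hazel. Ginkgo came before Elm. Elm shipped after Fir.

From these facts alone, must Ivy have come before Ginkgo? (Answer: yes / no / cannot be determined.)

No chain of stated constraints runs from Ivy to Ginkgo, and none runs from Ginkgo to Ivy either.
So the relative order of Ivy and Ginkgo is not fixed by the given facts.

cannot be determined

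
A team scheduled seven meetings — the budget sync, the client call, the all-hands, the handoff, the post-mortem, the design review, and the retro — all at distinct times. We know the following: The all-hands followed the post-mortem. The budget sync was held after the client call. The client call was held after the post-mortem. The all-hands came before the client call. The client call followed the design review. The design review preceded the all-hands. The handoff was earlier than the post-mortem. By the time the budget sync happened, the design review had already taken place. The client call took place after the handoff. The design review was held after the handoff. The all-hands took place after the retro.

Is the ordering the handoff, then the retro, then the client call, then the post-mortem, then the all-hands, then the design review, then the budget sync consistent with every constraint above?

no

The constraints require the post-mortem before the client call, but in the proposed sequence the client call appears ahead of the post-mortem. That one violation is enough.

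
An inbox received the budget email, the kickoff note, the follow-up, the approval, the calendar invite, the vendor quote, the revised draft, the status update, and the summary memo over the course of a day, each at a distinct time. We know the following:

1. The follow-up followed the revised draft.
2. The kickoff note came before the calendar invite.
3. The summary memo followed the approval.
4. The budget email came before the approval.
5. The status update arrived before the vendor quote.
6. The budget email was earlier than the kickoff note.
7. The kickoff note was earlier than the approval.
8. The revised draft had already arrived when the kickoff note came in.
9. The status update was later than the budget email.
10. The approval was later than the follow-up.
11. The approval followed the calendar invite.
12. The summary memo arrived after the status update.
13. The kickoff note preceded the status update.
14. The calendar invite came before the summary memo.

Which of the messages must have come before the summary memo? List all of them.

Directly stated before the summary memo: the approval, the calendar invite, and the status update.
The budget email reaches the summary memo via the budget email → the approval → the summary memo.
The follow-up reaches the summary memo via the follow-up → the approval → the summary memo.
The kickoff note reaches the summary memo via the kickoff note → the approval → the summary memo.
Likewise the revised draft reaches the summary memo by chaining the stated constraints.
No chain forces the vendor quote ahead of the summary memo.

the approval, the budget email, the calendar invite, the follow-up, the kickoff note, the revised draft, the status update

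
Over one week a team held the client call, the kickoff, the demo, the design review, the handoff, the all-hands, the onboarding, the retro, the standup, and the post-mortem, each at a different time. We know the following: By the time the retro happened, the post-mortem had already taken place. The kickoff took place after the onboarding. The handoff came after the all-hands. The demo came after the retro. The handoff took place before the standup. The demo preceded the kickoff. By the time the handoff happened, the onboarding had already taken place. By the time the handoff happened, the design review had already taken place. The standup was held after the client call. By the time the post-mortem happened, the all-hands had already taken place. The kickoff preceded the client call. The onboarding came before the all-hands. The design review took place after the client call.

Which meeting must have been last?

Every other meeting has a chain of constraints placing it before the standup, so the standup is last.

the standup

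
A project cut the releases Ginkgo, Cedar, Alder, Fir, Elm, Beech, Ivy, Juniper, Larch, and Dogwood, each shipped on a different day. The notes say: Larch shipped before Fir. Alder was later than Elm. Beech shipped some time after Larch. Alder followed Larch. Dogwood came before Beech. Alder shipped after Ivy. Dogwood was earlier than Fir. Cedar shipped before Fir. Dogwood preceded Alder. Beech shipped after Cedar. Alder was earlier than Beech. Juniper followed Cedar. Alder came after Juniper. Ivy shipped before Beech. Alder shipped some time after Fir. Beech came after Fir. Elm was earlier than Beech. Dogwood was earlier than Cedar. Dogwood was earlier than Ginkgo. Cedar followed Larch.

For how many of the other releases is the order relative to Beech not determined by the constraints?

Forced before Beech: Alder, Cedar, Dogwood, Elm, Fir, Ivy, Juniper, and Larch.
That leaves Ginkgo with no forced order relative to Beech — 1.

1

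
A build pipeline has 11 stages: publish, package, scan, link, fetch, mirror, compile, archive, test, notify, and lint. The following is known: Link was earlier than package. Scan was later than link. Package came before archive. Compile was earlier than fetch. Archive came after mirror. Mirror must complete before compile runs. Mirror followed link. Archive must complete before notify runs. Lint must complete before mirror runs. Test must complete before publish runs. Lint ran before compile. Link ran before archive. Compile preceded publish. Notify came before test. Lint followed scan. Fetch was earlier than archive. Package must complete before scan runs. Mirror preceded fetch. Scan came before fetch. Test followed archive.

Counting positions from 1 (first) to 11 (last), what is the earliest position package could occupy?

2

Link must come before package — 1 forced predecessor.
Nothing else is forced ahead of package, so its earliest slot is position 1 + 1 = 2.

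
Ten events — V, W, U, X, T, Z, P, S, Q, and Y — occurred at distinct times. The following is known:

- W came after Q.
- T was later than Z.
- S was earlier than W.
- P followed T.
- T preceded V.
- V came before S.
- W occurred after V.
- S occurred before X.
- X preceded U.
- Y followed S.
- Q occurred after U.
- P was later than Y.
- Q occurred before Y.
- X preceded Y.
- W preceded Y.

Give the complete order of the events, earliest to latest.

Z, T, V, S, X, U, Q, W, Y, P

The constraints fix every adjacent pair, so only one ordering works:
Z → T → V → S → X → U → Q → W → Y → P.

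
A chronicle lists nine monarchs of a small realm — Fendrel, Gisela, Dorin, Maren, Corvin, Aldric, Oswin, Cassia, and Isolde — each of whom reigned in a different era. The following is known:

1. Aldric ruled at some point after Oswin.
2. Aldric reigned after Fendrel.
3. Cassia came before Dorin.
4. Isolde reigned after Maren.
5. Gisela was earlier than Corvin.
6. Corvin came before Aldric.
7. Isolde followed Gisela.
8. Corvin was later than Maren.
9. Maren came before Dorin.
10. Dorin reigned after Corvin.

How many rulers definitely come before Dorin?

4

Directly stated before Dorin: Cassia, Corvin, and Maren.
Gisela reaches Dorin via Gisela → Corvin → Dorin.
That's Cassia, Corvin, Gisela, and Maren — 4 in all.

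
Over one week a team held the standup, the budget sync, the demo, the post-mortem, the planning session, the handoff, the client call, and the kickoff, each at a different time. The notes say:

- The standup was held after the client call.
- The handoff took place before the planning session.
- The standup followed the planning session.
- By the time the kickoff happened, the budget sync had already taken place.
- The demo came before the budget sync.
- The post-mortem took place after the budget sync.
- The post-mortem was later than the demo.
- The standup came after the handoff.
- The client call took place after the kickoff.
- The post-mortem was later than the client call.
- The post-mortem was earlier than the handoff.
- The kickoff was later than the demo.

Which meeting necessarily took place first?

the demo

The demo has a chain of constraints placing it before every other meeting, so the demo must be first.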